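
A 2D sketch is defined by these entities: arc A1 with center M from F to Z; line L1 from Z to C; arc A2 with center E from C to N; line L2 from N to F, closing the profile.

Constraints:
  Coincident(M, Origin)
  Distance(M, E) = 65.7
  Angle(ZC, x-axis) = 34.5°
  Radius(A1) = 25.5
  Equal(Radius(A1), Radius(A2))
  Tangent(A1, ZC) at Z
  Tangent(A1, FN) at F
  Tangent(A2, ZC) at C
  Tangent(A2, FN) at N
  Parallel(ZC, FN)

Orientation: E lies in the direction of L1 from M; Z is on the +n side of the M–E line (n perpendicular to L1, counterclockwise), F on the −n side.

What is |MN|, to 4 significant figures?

70.48

The slot axis is L1's direction at 34.5°, so u = (cos 34.5°, sin 34.5°) = (0.8241, 0.5664) and n = (−sin 34.5°, cos 34.5°) = (-0.5664, 0.8241). M is at the origin and E lies 65.7 along u from M, so E = 65.7·u = (54.15, 37.21). Tangency of A1 to both parallel lines with radius 25.5 puts Z and F at M ± 25.5·n: Z = (-14.44, 21.02), F = (14.44, -21.02). Equal radii place C and N the same way about E: C = E + 25.5·n = (39.70, 58.23), N = E − 25.5·n = (68.59, 16.20). Then |MN| = |N − M| = 70.48.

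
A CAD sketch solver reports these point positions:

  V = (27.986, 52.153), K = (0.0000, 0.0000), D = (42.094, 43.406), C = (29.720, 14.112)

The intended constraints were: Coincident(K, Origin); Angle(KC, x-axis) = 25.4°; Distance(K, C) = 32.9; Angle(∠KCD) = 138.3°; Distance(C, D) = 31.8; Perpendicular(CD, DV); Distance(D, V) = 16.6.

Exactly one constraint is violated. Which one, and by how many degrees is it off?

Perpendicular(CD, DV) — off by 8.90°.

K = (0.00, 0.00) ✓; KC at 25.40° ✓; |KC| = 32.90 ✓; ∠KCD = 138.3° ✓; |CD| = 31.80 ✓; ∠(CD, DV) = 81.10° ✗; |DV| = 16.60 ✓.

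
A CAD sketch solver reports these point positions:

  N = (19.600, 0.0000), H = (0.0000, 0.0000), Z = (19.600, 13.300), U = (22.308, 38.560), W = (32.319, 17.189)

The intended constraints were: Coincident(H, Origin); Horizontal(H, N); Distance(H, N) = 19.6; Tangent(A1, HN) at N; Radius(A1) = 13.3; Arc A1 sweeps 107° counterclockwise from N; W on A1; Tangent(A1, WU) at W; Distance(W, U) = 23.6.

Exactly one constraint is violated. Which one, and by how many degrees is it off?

Tangent(A1, WU) at W — off by 8.10°.

H = (0.00, 0.00) ✓; H.y = 0.00, N.y = 0.00 ✓; |HN| = 19.60 ✓; ∠(ZN, NH) = 90.00° ✓; |ZN| = 13.30 ✓; bearing(Z→W) − bearing(Z→N) = 107.0° ✓; |ZW| = 13.30 ✓; ∠(ZW, WU) = 81.90° ✗; |WU| = 23.60 ✓.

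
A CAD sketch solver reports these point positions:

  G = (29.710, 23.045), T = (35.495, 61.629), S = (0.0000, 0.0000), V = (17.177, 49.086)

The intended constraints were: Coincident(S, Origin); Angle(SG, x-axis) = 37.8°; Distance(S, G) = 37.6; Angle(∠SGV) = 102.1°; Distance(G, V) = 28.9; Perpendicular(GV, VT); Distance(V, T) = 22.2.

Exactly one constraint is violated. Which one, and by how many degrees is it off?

Perpendicular(GV, VT) — off by 8.70°.

S = (0.00, 0.00) ✓; SG at 37.80° ✓; |SG| = 37.60 ✓; ∠SGV = 102.1° ✓; |GV| = 28.90 ✓; ∠(GV, VT) = 81.30° ✗; |VT| = 22.20 ✓.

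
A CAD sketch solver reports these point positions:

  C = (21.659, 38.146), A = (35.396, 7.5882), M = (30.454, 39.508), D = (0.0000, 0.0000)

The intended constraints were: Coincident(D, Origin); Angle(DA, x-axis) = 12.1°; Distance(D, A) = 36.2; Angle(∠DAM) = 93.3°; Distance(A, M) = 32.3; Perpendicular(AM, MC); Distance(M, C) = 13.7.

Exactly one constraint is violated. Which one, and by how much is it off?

Distance(M, C) = 13.7 — off by 4.80.

D = (0.00, 0.00) ✓; DA at 12.10° ✓; |DA| = 36.20 ✓; ∠DAM = 93.30° ✓; |AM| = 32.30 ✓; ∠(AM, MC) = 90.00° ✓; |MC| = 8.900 ✗.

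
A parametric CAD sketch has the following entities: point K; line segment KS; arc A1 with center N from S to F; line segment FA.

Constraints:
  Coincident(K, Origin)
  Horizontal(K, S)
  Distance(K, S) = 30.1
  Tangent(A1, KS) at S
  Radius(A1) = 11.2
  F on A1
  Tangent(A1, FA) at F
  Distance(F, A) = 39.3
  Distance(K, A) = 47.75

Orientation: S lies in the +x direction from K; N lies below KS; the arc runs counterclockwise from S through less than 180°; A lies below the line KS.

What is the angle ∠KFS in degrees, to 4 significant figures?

117.9°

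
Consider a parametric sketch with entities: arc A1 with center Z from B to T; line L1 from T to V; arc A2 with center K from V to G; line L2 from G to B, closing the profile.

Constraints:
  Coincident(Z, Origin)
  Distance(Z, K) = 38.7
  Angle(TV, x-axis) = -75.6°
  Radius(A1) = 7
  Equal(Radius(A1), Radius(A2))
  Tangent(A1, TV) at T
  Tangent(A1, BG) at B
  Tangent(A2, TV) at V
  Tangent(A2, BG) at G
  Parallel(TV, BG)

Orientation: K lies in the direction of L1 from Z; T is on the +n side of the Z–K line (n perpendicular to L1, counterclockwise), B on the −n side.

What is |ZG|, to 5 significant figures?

39.328

The slot axis is L1's direction at -75.6°, so u = (cos -75.6°, sin -75.6°) = (0.24869, -0.96858) and n = (−sin -75.6°, cos -75.6°) = (0.96858, 0.24869). Z is at the origin and K lies 38.7 along u from Z, so K = 38.7·u = (9.6243, -37.484). Tangency of A1 to both parallel lines with radius 7.0 puts T and B at Z ± 7.0·n: T = (6.7801, 1.7408), B = (-6.7801, -1.7408). Equal radii place V and G the same way about K: V = K + 7.0·n = (16.404, -35.743), G = K − 7.0·n = (2.8442, -39.225). Then |ZG| = |G − Z| = 39.328.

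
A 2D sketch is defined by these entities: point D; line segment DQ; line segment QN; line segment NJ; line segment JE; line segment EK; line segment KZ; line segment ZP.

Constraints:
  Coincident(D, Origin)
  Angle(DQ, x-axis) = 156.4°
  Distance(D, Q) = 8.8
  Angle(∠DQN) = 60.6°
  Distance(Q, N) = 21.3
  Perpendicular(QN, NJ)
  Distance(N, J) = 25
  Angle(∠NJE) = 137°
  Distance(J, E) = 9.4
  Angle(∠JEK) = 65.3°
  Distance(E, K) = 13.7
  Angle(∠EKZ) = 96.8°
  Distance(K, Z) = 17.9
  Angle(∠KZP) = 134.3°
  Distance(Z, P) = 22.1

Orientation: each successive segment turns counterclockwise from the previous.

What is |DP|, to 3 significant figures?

43.2

D is at the origin; DQ runs at 156.4° with length 8.8, so Q = (-8.06, 3.52). ∠DQN = 60.6° gives QN at -84.2° from the x-axis; with |QN| = 21.3, N = (-5.91, -17.7). QN is perpendicular to NJ, so NJ runs at 5.80°; with |NJ| = 25.0, J = (19.0, -15.1). ∠NJE = 137.0° gives JE at 48.8° from the x-axis; with |JE| = 9.4, E = (25.2, -8.07). ∠JEK = 65.3° gives EK at 164° from the x-axis; with |EK| = 13.7, K = (12.0, -4.18). ∠EKZ = 96.8° gives KZ at -113° from the x-axis; with |KZ| = 17.9, Z = (4.94, -20.6). ∠KZP = 134.3° gives ZP at -67.6° from the x-axis; with |ZP| = 22.1, P = (13.4, -41.1). Then |DP| = |P − D| = 43.2.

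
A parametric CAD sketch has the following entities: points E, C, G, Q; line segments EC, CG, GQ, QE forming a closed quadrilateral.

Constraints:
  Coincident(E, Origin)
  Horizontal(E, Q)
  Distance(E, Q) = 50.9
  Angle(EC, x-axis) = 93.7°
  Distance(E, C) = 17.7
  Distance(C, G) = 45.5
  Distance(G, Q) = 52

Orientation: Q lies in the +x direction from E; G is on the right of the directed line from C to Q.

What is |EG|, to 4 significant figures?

27.96

Checks: |CG| = 45.50 ✓; |GQ| = 52.00 ✓.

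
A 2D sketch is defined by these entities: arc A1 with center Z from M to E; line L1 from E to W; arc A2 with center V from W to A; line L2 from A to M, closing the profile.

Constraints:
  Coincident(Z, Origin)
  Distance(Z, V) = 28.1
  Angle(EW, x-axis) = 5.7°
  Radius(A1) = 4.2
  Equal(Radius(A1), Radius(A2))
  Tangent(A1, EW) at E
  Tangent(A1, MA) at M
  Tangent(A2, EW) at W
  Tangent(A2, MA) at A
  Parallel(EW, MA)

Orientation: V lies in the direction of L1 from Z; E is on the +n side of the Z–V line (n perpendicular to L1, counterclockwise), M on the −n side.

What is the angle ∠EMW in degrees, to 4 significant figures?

73.36°

The slot axis is L1's direction at 5.7°, so u = (cos 5.7°, sin 5.7°) = (0.9951, 0.09932) and n = (−sin 5.7°, cos 5.7°) = (-0.09932, 0.9951). Z is at the origin and V lies 28.1 along u from Z, so V = 28.1·u = (27.96, 2.791). Tangency of A1 to both parallel lines with radius 4.2 puts E and M at Z ± 4.2·n: E = (-0.4171, 4.179), M = (0.4171, -4.179). Equal radii place W and A the same way about V: W = V + 4.2·n = (27.54, 6.970), A = V − 4.2·n = (28.38, -1.388). Then cos ∠EMW = ME·MW / (|ME||MW|), giving 73.36°.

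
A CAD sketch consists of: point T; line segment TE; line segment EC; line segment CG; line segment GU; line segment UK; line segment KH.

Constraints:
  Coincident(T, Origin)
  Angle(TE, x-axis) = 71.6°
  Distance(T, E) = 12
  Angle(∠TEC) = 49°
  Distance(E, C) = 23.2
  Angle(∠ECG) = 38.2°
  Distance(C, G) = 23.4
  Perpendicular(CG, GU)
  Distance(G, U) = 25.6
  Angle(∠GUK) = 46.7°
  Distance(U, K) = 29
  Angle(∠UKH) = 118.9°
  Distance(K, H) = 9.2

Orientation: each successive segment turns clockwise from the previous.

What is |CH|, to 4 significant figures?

5.589

∠GUK = 46.7° gives UK at -64.50° from the x-axis; with |UK| = 29.0, K = (15.52, -2.428). ∠UKH = 118.9° gives KH at -125.6° from the x-axis; with |KH| = 9.2, H = (10.17, -9.909). Then |CH| = |H − C| = 5.589.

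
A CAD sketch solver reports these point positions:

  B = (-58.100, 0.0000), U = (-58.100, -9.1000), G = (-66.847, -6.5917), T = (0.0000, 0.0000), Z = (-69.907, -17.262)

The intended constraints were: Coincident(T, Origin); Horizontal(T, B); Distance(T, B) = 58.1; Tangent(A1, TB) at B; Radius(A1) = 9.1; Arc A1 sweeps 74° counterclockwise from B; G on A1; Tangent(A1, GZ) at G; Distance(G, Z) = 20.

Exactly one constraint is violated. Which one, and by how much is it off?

Distance(G, Z) = 20 — off by 8.90.

T = (0.00, 0.00) ✓; T.y = 0.00, B.y = 0.00 ✓; |TB| = 58.10 ✓; ∠(UB, BT) = 90.00° ✓; |UB| = 9.100 ✓; bearing(U→G) − bearing(U→B) = 74.00° ✓; |UG| = 9.100 ✓; ∠(UG, GZ) = 90.00° ✓; |GZ| = 11.10 ✗.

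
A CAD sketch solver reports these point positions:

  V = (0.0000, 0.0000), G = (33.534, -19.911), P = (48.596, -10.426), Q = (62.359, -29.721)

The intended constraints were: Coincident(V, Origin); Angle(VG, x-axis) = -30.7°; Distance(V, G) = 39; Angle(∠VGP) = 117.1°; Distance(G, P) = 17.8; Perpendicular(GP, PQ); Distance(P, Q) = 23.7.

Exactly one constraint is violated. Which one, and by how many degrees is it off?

Perpendicular(GP, PQ) — off by 3.30°.

V = (0.00, 0.00) ✓; VG at -30.70° ✓; |VG| = 39.00 ✓; ∠VGP = 117.1° ✓; |GP| = 17.80 ✓; ∠(GP, PQ) = 86.70° ✗; |PQ| = 23.70 ✓.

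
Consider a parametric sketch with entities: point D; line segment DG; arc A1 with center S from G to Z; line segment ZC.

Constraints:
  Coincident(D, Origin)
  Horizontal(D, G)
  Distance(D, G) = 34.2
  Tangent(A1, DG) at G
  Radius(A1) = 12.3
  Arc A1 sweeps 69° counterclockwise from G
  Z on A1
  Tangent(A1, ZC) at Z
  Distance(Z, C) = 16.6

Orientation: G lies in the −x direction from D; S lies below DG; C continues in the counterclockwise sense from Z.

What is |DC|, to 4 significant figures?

56.68

On A1, G sits at bearing 90° from S; a 69° counterclockwise sweep puts Z at bearing 159°, so Z = S + 12.3·(cos 159°, sin 159°) = (-45.68, -7.892). A1 meets ZC tangentially, so SZ is at right angles to ZC, so ZC runs along (−sin 159°, cos 159°); with |ZC| = 16.6, C = (-51.63, -23.39). Then |DC| = |C − D| = 56.68.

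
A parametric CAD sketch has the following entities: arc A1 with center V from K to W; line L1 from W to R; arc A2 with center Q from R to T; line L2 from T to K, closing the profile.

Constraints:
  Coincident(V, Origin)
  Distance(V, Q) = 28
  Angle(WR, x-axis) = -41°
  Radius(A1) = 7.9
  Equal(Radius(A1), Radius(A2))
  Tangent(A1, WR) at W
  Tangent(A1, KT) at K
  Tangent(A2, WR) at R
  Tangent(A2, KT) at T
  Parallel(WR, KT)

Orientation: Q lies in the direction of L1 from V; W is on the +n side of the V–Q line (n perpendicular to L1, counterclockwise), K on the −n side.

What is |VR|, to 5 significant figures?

29.093

The slot axis is L1's direction at -41.0°, so u = (cos -41.0°, sin -41.0°) = (0.75471, -0.65606) and n = (−sin -41.0°, cos -41.0°) = (0.65606, 0.75471). V is at the origin and Q lies 28.0 along u from V, so Q = 28.0·u = (21.132, -18.370). Tangency of A1 to both parallel lines with radius 7.9 puts W and K at V ± 7.9·n: W = (5.1829, 5.9622), K = (-5.1829, -5.9622). Equal radii place R and T the same way about Q: R = Q + 7.9·n = (26.315, -12.407), T = Q − 7.9·n = (15.949, -24.332). Then |VR| = |R − V| = 29.093.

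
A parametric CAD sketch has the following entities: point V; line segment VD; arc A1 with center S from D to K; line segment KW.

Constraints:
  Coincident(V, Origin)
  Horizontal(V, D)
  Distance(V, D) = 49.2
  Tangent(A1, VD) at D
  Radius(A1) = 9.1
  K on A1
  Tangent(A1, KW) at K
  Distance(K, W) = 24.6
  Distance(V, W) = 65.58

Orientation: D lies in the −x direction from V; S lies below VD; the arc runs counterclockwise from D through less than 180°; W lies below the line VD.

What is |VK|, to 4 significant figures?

59.11

V is at the origin; VD is horizontal with |VD| = 49.2 and D on the −x side, so D = (-49.20, 0.000). Tangency of A1 to VD means the radius SD is perpendicular to VD, so S = D + (0, -9.1) = (-49.20, -9.100). Since SK ⟂ KW (tangency), |SW| = √(9.1² + 24.6²) = 26.23 regardless of where K sits on A1. So W lies on both circle(V, 65.58) and circle(S, 26.23); the below-VD intersection is W = (-55.78, -34.49). K is the foot of the tangent from W: K = (-58.25, -10.02).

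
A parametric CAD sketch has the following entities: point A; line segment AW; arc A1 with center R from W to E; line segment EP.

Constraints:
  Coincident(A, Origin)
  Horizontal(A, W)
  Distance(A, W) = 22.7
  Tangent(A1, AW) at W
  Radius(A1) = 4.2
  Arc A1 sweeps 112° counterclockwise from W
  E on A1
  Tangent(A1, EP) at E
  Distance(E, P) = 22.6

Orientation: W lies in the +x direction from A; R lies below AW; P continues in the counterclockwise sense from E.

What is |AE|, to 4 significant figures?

19.67

The tangent condition forces RW to be normal to AW, so R = W + (0, -4.2) = (22.70, -4.200). On A1, W sits at bearing 90° from R; a 112° counterclockwise sweep puts E at bearing 202°, so E = R + 4.2·(cos 202°, sin 202°) = (18.81, -5.773). Then |AE| = |E − A| = 19.67.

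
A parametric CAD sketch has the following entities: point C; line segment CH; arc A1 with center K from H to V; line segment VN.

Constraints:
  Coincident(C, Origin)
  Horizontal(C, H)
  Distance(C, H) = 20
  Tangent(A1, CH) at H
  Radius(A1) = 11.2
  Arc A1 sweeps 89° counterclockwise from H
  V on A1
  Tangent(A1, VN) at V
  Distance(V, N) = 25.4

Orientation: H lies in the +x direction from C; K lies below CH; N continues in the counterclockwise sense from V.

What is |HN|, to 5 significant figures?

38.217

On A1, H sits at bearing 90° from K; an 89° counterclockwise sweep puts V at bearing 179°, so V = K + 11.2·(cos 179°, sin 179°) = (8.8017, -11.005). Since A1 is tangent to VN there, KV ⟂ VN, so VN runs along (−sin 179°, cos 179°); with |VN| = 25.4, N = (8.3584, -36.401). Then |HN| = |N − H| = 38.217.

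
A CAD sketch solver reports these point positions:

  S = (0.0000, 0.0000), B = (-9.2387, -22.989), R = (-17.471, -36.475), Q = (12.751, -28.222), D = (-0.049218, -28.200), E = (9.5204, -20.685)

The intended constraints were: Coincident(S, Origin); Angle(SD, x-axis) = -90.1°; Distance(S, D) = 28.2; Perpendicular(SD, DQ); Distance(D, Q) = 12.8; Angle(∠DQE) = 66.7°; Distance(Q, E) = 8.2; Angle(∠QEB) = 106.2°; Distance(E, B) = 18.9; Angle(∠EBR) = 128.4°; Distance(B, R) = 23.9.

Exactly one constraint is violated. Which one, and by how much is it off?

Distance(B, R) = 23.9 — off by 8.10.

S = (0.00, 0.00) ✓; SD at -90.10° ✓; |SD| = 28.20 ✓; ∠(SD, DQ) = 90.00° ✓; |DQ| = 12.80 ✓; ∠DQE = 66.70° ✓; |QE| = 8.200 ✓; ∠QEB = 106.2° ✓; |EB| = 18.90 ✓; ∠EBR = 128.4° ✓; |BR| = 15.80 ✗.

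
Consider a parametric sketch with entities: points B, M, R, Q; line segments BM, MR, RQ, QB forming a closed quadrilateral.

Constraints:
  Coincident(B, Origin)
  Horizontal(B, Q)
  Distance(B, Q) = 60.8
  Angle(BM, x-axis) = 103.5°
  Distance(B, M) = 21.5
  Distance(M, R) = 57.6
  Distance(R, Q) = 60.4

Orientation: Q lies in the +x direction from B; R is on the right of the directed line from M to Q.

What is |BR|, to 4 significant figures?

36.14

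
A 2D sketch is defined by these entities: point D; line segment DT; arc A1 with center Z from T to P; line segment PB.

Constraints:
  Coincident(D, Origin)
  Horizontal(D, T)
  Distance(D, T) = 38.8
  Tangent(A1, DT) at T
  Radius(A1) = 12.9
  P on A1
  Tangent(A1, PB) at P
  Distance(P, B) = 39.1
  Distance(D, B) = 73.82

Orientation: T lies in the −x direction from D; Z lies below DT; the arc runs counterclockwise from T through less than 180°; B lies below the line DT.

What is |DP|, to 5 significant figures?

53.197

Checks: |ZP| = 12.90 ✓; ∠(ZP, PB) = 90.00° ✓; |PB| = 39.10 ✓; |DB| = 73.82 ✓.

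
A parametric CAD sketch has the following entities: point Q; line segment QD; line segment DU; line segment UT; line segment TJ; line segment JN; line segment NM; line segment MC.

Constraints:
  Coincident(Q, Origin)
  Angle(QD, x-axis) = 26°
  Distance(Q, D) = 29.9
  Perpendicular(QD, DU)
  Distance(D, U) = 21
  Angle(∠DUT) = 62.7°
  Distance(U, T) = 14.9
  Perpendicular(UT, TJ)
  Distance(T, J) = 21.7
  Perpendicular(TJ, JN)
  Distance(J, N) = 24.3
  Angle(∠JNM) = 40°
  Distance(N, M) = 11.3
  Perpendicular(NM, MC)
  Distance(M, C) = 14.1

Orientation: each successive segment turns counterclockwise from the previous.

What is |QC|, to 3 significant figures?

34.5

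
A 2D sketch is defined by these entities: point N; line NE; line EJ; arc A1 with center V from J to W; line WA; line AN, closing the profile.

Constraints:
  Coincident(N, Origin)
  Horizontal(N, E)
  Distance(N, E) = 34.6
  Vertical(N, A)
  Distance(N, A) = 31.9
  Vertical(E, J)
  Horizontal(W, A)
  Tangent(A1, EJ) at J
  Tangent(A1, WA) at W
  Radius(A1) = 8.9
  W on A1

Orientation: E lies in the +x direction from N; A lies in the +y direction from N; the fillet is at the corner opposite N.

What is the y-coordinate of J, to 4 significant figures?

23.00

N is at the origin; N and E share the same y with |NE| = 34.6 and E on the +x side, so E = (34.60, 0.000). NA is vertical with |NA| = 31.9 and A on the +y side, so A = (0.000, 31.90). The virtual corner opposite N is at (34.60, 31.90). The tangent condition forces VJ to be normal to EJ and since A1 is tangent to WA there, VW ⟂ WA, with radius 8.9, so the center V sits 8.9 in from both sides at V = (25.70, 23.00). That places the tangent points at J = (34.60, 23.00) on EJ and W = (25.70, 31.90) on WA. So J.y = 23.00.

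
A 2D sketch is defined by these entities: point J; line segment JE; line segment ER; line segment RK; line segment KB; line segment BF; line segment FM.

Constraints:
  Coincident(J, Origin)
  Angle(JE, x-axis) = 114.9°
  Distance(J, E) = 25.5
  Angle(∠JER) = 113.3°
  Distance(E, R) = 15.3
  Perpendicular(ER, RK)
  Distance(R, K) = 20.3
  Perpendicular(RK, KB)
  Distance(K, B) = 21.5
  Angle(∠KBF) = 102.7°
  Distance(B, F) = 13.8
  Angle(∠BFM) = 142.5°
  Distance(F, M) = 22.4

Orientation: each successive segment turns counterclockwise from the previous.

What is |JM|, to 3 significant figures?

38.3

∠KBF = 102.7° gives BF at 78.9° from the x-axis; with |BF| = 13.8, F = (-1.32, 16.6). ∠BFM = 142.5° gives FM at 116° from the x-axis; with |FM| = 22.4, M = (-11.3, 36.6). Then |JM| = |M − J| = 38.3.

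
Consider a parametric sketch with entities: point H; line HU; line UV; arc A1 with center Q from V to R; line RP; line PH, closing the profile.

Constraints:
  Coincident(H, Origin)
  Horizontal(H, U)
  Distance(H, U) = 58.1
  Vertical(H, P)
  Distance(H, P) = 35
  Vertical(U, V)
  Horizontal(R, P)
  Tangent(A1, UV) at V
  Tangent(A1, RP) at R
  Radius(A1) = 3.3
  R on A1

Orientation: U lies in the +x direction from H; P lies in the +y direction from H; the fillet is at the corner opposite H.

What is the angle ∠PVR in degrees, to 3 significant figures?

41.7°

The virtual corner opposite H is at (58.1, 35.0). The tangent condition forces QV to be normal to UV and tangency of A1 to RP means the radius QR is perpendicular to RP, with radius 3.3, so the center Q sits 3.3 in from both sides at Q = (54.8, 31.7). That places the tangent points at V = (58.1, 31.7) on UV and R = (54.8, 35.0) on RP. Then cos ∠PVR = VP·VR / (|VP||VR|), giving 41.7°.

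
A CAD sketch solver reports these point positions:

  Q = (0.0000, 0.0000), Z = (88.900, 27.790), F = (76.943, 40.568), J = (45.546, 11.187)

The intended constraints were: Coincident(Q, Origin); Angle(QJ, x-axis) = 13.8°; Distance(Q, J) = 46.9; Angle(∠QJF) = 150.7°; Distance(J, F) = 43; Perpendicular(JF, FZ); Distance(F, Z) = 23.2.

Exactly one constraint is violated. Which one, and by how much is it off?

Distance(F, Z) = 23.2 — off by 5.70.

Q = (0.00, 0.00) ✓; QJ at 13.80° ✓; |QJ| = 46.90 ✓; ∠QJF = 150.7° ✓; |JF| = 43.00 ✓; ∠(JF, FZ) = 90.00° ✓; |FZ| = 17.50 ✗.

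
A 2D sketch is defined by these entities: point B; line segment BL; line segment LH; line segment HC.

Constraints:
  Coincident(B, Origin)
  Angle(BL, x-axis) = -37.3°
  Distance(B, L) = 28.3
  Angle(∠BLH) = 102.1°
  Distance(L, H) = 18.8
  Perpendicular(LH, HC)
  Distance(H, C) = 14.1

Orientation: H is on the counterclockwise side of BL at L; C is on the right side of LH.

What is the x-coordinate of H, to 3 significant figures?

36.8

B is at the origin; BL runs at -37.3° with length 28.3, so L = 28.3·(cos -37.3°, sin -37.3°) = (22.5, -17.1). ∠BLH = 102.1°, so LH runs at -37.3° + (180° − 102.1°) = 40.6° from the x-axis; with |LH| = 18.8, H = L + 18.8·(cos 40.6°, sin 40.6°) = (36.8, -4.91). So H.x = 36.8.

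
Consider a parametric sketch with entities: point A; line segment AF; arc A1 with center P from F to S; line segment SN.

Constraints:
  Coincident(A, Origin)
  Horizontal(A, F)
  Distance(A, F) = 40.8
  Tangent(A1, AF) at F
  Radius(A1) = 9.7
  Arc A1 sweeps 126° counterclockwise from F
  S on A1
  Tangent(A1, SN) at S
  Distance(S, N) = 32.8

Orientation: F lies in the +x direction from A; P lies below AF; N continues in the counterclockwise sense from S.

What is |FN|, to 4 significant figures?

43.47

A is at the origin; AF is horizontal with |AF| = 40.8 and F on the +x side, so F = (40.80, 0.000). A1 meets AF tangentially, so PF is at right angles to AF, so P = F + (0, -9.7) = (40.80, -9.700). On A1, F sits at bearing 90° from P; a 126° counterclockwise sweep puts S at bearing 216°, so S = P + 9.7·(cos 216°, sin 216°) = (32.95, -15.40). The tangent condition forces PS to be normal to SN, so SN runs along (−sin 216°, cos 216°); with |SN| = 32.8, N = (52.23, -41.94). Then |FN| = |N − F| = 43.47.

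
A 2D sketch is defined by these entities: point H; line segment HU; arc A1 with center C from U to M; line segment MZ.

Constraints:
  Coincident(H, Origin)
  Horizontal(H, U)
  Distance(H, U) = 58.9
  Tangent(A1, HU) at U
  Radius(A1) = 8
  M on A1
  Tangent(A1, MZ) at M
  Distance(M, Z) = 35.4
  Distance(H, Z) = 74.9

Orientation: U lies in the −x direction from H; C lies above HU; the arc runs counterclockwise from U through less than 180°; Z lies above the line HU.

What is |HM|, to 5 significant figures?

52.163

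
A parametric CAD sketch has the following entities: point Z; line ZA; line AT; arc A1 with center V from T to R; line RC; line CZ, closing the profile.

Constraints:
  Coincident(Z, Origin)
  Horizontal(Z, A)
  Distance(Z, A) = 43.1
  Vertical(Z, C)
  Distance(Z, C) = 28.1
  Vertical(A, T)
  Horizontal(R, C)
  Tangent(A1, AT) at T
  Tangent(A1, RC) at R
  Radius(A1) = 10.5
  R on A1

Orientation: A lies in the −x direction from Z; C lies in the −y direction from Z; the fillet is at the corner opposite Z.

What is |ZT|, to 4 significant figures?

46.56

The virtual corner opposite Z is at (-43.10, -28.10). A1 meets AT tangentially, so VT is at right angles to AT and A1 meets RC tangentially, so VR is at right angles to RC, with radius 10.5, so the center V sits 10.5 in from both sides at V = (-32.60, -17.60). That places the tangent points at T = (-43.10, -17.60) on AT and R = (-32.60, -28.10) on RC. Then |ZT| = |T − Z| = 46.56.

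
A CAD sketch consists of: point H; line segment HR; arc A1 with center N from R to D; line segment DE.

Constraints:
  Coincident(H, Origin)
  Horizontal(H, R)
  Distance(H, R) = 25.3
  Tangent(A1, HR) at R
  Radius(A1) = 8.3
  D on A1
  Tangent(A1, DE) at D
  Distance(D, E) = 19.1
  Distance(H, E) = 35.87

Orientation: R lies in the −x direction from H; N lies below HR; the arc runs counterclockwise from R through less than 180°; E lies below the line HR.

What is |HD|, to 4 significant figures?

34.68

Checks: |HR| = 25.30 ✓; |ND| = 8.300 ✓; ∠(ND, DE) = 90.00° ✓; |DE| = 19.10 ✓; |HE| = 35.87 ✓.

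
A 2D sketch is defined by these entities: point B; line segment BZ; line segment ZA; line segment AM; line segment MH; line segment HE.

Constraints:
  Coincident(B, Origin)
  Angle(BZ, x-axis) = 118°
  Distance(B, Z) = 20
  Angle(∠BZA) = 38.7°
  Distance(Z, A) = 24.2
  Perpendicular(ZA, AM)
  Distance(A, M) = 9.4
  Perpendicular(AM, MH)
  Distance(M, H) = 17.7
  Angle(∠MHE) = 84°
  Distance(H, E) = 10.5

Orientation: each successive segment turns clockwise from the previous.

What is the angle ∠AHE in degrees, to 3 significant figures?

56.0°

B is at the origin; BZ runs at 118.0° with length 20.0, so Z = (-9.39, 17.7). ∠BZA = 38.7° gives ZA at -23.3° from the x-axis; with |ZA| = 24.2, A = (12.8, 8.09). ZA is perpendicular to AM, so AM runs at -113°; with |AM| = 9.4, M = (9.12, -0.547). The perpendicularity gives MH at right angles to AM, so MH runs at 157°; with |MH| = 17.7, H = (-7.14, 6.45). ∠MHE = 84.0° gives HE at 60.7° from the x-axis; with |HE| = 10.5, E = (-2.00, 15.6). Then cos ∠AHE = HA·HE / (|HA||HE|), giving 56.0°.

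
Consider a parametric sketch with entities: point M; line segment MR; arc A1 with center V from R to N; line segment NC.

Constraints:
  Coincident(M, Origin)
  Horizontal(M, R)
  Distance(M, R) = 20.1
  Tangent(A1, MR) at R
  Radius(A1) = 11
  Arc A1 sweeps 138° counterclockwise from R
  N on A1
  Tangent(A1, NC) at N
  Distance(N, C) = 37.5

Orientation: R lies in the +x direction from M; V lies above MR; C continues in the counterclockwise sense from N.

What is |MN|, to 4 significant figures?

33.49

M is at the origin; MR is horizontal with |MR| = 20.1 and R on the +x side, so R = (20.10, 0.000). Tangency of A1 to MR means the radius VR is perpendicular to MR, so V = R + (0, 11) = (20.10, 11.00). On A1, R sits at bearing -90° from V; a 138° counterclockwise sweep puts N at bearing 48°, so N = V + 11.0·(cos 48°, sin 48°) = (27.46, 19.17). Then |MN| = |N − M| = 33.49.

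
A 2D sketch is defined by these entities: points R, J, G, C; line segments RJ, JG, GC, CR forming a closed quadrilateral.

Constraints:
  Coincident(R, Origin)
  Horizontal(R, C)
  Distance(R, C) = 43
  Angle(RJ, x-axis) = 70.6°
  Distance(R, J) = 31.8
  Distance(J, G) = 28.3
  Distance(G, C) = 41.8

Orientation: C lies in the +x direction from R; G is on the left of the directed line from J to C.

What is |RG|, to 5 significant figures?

55.119

Checks: |JG| = 28.30 ✓; |GC| = 41.80 ✓.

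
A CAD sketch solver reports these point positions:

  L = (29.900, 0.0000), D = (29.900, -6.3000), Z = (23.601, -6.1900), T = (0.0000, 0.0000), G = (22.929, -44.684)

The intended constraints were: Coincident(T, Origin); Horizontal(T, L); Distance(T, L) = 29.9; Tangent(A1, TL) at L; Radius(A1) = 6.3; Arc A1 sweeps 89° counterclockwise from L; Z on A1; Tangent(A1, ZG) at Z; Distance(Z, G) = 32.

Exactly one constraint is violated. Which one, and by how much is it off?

Distance(Z, G) = 32 — off by 6.50.

T = (0.00, 0.00) ✓; T.y = 0.00, L.y = 0.00 ✓; |TL| = 29.90 ✓; ∠(DL, LT) = 90.00° ✓; |DL| = 6.300 ✓; bearing(D→Z) − bearing(D→L) = 89.00° ✓; |DZ| = 6.300 ✓; ∠(DZ, ZG) = 90.00° ✓; |ZG| = 38.50 ✗.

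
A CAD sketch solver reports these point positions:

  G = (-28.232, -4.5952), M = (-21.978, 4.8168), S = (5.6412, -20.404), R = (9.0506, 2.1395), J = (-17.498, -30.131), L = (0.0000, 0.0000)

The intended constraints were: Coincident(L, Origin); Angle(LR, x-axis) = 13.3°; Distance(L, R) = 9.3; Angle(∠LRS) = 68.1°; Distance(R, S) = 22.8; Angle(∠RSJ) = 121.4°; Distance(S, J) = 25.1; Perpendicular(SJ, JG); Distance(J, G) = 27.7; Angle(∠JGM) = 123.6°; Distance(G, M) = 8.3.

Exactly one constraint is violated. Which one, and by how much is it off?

Distance(G, M) = 8.3 — off by 3.00.

L = (0.00, 0.00) ✓; LR at 13.30° ✓; |LR| = 9.300 ✓; ∠LRS = 68.10° ✓; |RS| = 22.80 ✓; ∠RSJ = 121.4° ✓; |SJ| = 25.10 ✓; ∠(SJ, JG) = 90.00° ✓; |JG| = 27.70 ✓; ∠JGM = 123.6° ✓; |GM| = 11.30 ✗.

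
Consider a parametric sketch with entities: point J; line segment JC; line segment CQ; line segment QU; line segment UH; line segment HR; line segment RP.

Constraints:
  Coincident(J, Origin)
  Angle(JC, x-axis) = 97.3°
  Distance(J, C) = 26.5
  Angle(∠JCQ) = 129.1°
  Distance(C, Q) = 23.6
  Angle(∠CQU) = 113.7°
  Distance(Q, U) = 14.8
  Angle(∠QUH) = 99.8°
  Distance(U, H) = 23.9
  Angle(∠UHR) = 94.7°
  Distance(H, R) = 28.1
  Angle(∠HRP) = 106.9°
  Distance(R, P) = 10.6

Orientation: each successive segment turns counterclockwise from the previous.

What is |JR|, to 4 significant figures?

18.25

J is at the origin; JC runs at 97.3° with length 26.5, so C = (-3.367, 26.29). ∠JCQ = 129.1° gives CQ at 148.2° from the x-axis; with |CQ| = 23.6, Q = (-23.42, 38.72). ∠CQU = 113.7° gives QU at -145.5° from the x-axis; with |QU| = 14.8, U = (-35.62, 30.34). ∠QUH = 99.8° gives UH at -65.30° from the x-axis; with |UH| = 23.9, H = (-25.63, 8.625). ∠UHR = 94.7° gives HR at 20.00° from the x-axis; with |HR| = 28.1, R = (0.7706, 18.24). Then |JR| = |R − J| = 18.25.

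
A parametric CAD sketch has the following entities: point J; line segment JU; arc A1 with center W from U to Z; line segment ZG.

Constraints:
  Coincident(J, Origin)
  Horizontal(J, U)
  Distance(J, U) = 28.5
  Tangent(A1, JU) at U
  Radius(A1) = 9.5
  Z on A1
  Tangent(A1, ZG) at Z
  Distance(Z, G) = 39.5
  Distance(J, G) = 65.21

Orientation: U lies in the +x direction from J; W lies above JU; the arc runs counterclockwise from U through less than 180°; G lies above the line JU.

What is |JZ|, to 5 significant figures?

38.524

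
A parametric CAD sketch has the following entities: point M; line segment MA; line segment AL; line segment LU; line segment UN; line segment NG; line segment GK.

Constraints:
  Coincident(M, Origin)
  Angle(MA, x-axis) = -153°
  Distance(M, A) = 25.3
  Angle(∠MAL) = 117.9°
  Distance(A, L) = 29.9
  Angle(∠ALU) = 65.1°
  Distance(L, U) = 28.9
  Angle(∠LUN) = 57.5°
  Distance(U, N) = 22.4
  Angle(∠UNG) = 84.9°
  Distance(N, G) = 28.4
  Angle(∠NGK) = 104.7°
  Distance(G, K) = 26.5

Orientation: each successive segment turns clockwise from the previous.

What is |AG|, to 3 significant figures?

31.4

M is at the origin; MA runs at -153.0° with length 25.3, so A = (-22.5, -11.5). ∠MAL = 117.9° gives AL at 145° from the x-axis; with |AL| = 29.9, L = (-47.0, 5.71). ∠ALU = 65.1° gives LU at 30.0° from the x-axis; with |LU| = 28.9, U = (-22.0, 20.2). ∠LUN = 57.5° gives UN at -92.5° from the x-axis; with |UN| = 22.4, N = (-23.0, -2.22). ∠UNG = 84.9° gives NG at 172° from the x-axis; with |NG| = 28.4, G = (-51.1, 1.53). Then |AG| = |G − A| = 31.4.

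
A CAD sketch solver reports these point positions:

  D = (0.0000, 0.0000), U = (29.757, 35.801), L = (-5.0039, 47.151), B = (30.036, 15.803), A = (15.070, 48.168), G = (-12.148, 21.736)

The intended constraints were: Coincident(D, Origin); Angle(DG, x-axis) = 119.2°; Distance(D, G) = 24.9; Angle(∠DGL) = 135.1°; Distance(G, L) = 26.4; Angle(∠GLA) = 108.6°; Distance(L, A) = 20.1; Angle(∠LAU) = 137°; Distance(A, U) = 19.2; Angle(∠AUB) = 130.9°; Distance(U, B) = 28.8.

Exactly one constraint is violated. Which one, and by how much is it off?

Distance(U, B) = 28.8 — off by 8.80.

D = (0.00, 0.00) ✓; DG at 119.2° ✓; |DG| = 24.90 ✓; ∠DGL = 135.1° ✓; |GL| = 26.40 ✓; ∠GLA = 108.6° ✓; |LA| = 20.10 ✓; ∠LAU = 137.0° ✓; |AU| = 19.20 ✓; ∠AUB = 130.9° ✓; |UB| = 20.00 ✗.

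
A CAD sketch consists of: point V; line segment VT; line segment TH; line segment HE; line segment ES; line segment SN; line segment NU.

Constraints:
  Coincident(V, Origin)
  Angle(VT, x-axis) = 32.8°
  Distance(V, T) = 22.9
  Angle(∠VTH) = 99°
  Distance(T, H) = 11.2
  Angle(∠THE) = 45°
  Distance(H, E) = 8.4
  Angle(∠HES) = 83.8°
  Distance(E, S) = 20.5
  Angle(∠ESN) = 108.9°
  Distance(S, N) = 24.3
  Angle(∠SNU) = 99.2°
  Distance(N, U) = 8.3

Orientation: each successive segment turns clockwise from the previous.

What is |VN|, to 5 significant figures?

53.948

V is at the origin; VT runs at 32.8° with length 22.9, so T = (19.249, 12.405). ∠VTH = 99.0° gives TH at -48.200° from the x-axis; with |TH| = 11.2, H = (26.714, 4.0558). ∠THE = 45.0° gives HE at 176.80° from the x-axis; with |HE| = 8.4, E = (18.327, 4.5247). ∠HES = 83.8° gives ES at 80.600° from the x-axis; with |ES| = 20.5, S = (21.675, 24.749). ∠ESN = 108.9° gives SN at 9.5000° from the x-axis; with |SN| = 24.3, N = (45.642, 28.760). Then |VN| = |N − V| = 53.948.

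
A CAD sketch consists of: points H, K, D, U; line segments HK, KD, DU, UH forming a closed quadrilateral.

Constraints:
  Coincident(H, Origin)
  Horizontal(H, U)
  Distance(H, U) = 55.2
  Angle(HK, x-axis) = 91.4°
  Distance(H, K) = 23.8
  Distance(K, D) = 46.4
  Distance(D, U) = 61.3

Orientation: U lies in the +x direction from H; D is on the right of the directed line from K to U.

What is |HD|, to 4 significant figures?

22.66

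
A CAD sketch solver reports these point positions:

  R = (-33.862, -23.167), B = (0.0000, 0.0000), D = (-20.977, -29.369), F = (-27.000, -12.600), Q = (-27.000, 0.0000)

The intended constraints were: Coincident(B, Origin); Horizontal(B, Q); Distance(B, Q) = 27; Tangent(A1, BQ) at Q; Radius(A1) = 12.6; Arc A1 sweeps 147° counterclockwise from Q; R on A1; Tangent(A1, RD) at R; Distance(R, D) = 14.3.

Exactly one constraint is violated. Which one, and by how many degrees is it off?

Tangent(A1, RD) at R — off by 7.30°.

B = (0.00, 0.00) ✓; B.y = 0.00, Q.y = 0.00 ✓; |BQ| = 27.00 ✓; ∠(FQ, QB) = 90.00° ✓; |FQ| = 12.60 ✓; bearing(F→R) − bearing(F→Q) = 147.0° ✓; |FR| = 12.60 ✓; ∠(FR, RD) = 82.70° ✗; |RD| = 14.30 ✓.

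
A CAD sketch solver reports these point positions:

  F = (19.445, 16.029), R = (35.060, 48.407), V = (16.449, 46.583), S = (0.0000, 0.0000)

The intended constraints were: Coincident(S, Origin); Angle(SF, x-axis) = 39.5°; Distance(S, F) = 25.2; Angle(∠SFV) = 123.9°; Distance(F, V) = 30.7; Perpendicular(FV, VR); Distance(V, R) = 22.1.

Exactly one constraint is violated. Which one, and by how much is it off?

Distance(V, R) = 22.1 — off by 3.40.

S = (0.00, 0.00) ✓; SF at 39.50° ✓; |SF| = 25.20 ✓; ∠SFV = 123.9° ✓; |FV| = 30.70 ✓; ∠(FV, VR) = 90.00° ✓; |VR| = 18.70 ✗.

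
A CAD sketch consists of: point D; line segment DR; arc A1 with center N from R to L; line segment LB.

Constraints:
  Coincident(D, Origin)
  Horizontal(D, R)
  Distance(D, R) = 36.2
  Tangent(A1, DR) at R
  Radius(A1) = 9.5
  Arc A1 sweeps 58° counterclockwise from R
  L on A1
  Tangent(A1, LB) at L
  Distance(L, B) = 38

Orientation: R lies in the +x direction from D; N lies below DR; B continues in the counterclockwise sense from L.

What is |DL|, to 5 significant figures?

28.496

Since A1 is tangent to DR there, NR ⟂ DR, so N = R + (0, -9.5) = (36.200, -9.5000). On A1, R sits at bearing 90° from N; a 58° counterclockwise sweep puts L at bearing 148°, so L = N + 9.5·(cos 148°, sin 148°) = (28.144, -4.4658). Then |DL| = |L − D| = 28.496.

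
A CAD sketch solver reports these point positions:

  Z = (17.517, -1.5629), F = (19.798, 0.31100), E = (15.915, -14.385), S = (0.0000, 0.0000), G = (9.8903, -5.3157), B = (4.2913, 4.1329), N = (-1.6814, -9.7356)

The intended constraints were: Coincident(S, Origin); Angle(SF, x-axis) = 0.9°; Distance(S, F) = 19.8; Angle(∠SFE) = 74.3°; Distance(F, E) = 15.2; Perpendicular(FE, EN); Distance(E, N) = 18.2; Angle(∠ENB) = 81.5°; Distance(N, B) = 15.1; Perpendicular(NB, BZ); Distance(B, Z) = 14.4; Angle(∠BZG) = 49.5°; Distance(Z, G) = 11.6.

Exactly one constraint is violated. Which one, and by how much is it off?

Distance(Z, G) = 11.6 — off by 3.10.

S = (0.00, 0.00) ✓; SF at 0.9000° ✓; |SF| = 19.80 ✓; ∠SFE = 74.30° ✓; |FE| = 15.20 ✓; ∠(FE, EN) = 90.00° ✓; |EN| = 18.20 ✓; ∠ENB = 81.50° ✓; |NB| = 15.10 ✓; ∠(NB, BZ) = 90.00° ✓; |BZ| = 14.40 ✓; ∠BZG = 49.50° ✓; |ZG| = 8.500 ✗.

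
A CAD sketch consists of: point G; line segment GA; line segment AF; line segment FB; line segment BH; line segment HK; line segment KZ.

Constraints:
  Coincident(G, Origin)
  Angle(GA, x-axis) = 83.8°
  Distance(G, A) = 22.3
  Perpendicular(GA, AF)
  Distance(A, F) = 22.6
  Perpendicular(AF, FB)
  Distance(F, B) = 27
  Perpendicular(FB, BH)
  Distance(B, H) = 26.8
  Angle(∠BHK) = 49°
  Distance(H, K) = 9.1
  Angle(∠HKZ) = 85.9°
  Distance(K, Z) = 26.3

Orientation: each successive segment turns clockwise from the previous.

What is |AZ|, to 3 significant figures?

43.8

G is at the origin; GA runs at 83.8° with length 22.3, so A = (2.41, 22.2). GA is perpendicular to AF, so AF runs at -6.20°; with |AF| = 22.6, F = (24.9, 19.7). AF ⟂ FB, so FB runs at -96.2°; with |FB| = 27.0, B = (22.0, -7.11). The perpendicularity gives BH at right angles to FB, so BH runs at 174°; with |BH| = 26.8, H = (-4.68, -4.22). ∠BHK = 49.0° gives HK at 42.8° from the x-axis; with |HK| = 9.1, K = (1.99, 1.96). ∠HKZ = 85.9° gives KZ at -51.3° from the x-axis; with |KZ| = 26.3, Z = (18.4, -18.6). Then |AZ| = |Z − A| = 43.8.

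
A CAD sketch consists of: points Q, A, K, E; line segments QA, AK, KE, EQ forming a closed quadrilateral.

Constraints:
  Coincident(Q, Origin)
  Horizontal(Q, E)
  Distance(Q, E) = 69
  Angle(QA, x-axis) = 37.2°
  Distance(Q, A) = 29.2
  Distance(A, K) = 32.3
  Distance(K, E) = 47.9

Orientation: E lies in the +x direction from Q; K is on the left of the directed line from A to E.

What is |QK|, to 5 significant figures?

61.250

Q is at the origin; Q and E share the same y with |QE| = 69.0 and E in +x, so E = (69.0, 0). QA runs at 37.2° with |QA| = 29.2, so A = (23.259, 17.654). K is determined by |AK| = 32.3 and |KE| = 47.9 together: it lies at the intersection of circle(A, 32.3) and circle(E, 47.9). With |AE| = 49.030, the foot of the radical line on AE is 11.756 from A and the perpendicular offset is √(32.3² − 11.756²) = 30.085. Taking the left-of-AE solution: K = (45.059, 41.488).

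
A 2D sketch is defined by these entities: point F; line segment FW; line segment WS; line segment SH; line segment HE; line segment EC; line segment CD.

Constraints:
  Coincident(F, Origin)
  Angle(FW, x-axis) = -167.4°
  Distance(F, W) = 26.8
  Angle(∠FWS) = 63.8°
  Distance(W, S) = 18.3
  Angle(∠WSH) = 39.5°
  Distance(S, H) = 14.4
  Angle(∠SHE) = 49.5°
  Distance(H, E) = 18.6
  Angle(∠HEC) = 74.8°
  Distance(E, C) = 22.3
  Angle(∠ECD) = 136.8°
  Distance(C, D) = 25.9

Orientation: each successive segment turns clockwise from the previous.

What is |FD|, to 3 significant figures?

30.7

F is at the origin; FW runs at -167.4° with length 26.8, so W = (-26.2, -5.85). ∠FWS = 63.8° gives WS at 76.4° from the x-axis; with |WS| = 18.3, S = (-21.9, 11.9). ∠WSH = 39.5° gives SH at -64.1° from the x-axis; with |SH| = 14.4, H = (-15.6, -1.01). ∠SHE = 49.5° gives HE at 165° from the x-axis; with |HE| = 18.6, E = (-33.6, 3.68). ∠HEC = 74.8° gives EC at 60.2° from the x-axis; with |EC| = 22.3, C = (-22.5, 23.0). ∠ECD = 136.8° gives CD at 17.0° from the x-axis; with |CD| = 25.9, D = (2.29, 30.6). Then |FD| = |D − F| = 30.7.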